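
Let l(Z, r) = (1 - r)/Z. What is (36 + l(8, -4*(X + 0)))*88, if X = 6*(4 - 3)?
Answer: 3443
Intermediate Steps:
X = 6 (X = 6*1 = 6)
l(Z, r) = (1 - r)/Z
(36 + l(8, -4*(X + 0)))*88 = (36 + (1 - (-4)*(6 + 0))/8)*88 = (36 + (1 - (-4)*6)/8)*88 = (36 + (1 - 1*(-24))/8)*88 = (36 + (1 + 24)/8)*88 = (36 + (1/8)*25)*88 = (36 + 25/8)*88 = (313/8)*88 = 3443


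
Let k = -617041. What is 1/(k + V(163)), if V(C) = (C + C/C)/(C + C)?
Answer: -163/100577601 ≈ -1.6206e-6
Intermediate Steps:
V(C) = (1 + C)/(2*C) (V(C) = (C + 1)/((2*C)) = (1 + C)*(1/(2*C)) = (1 + C)/(2*C))
1/(k + V(163)) = 1/(-617041 + (1/2)*(1 + 163)/163) = 1/(-617041 + (1/2)*(1/163)*164) = 1/(-617041 + 82/163) = 1/(-100577601/163) = -163/100577601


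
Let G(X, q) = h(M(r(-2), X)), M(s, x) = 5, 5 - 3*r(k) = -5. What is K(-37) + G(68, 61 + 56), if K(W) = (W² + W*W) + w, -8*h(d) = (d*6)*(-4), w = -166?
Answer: 2587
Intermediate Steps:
r(k) = 10/3 (r(k) = 5/3 - ⅓*(-5) = 5/3 + 5/3 = 10/3)
h(d) = 3*d (h(d) = -d*6*(-4)/8 = -6*d*(-4)/8 = -(-3)*d = 3*d)
K(W) = -166 + 2*W² (K(W) = (W² + W*W) - 166 = (W² + W²) - 166 = 2*W² - 166 = -166 + 2*W²)
G(X, q) = 15 (G(X, q) = 3*5 = 15)
K(-37) + G(68, 61 + 56) = (-166 + 2*(-37)²) + 15 = (-166 + 2*1369) + 15 = (-166 + 2738) + 15 = 2572 + 15 = 2587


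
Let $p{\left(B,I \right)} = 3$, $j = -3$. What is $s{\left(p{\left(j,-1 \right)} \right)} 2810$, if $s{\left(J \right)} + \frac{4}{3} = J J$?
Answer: $\frac{64630}{3} \approx 21543.0$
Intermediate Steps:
$s{\left(J \right)} = - \frac{4}{3} + J^{2}$ ($s{\left(J \right)} = - \frac{4}{3} + J J = - \frac{4}{3} + J^{2}$)
$s{\left(p{\left(j,-1 \right)} \right)} 2810 = \left(- \frac{4}{3} + 3^{2}\right) 2810 = \left(- \frac{4}{3} + 9\right) 2810 = \frac{23}{3} \cdot 2810 = \frac{64630}{3}$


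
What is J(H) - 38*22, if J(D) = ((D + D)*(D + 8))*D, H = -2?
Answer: -788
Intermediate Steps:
J(D) = 2*D²*(8 + D) (J(D) = ((2*D)*(8 + D))*D = (2*D*(8 + D))*D = 2*D²*(8 + D))
J(H) - 38*22 = 2*(-2)²*(8 - 2) - 38*22 = 2*4*6 - 836 = 48 - 836 = -788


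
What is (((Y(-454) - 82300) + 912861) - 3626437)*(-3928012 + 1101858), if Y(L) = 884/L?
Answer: 1793659033145276/227 ≈ 7.9016e+12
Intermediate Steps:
(((Y(-454) - 82300) + 912861) - 3626437)*(-3928012 + 1101858) = (((884/(-454) - 82300) + 912861) - 3626437)*(-3928012 + 1101858) = (((884*(-1/454) - 82300) + 912861) - 3626437)*(-2826154) = (((-442/227 - 82300) + 912861) - 3626437)*(-2826154) = ((-18682542/227 + 912861) - 3626437)*(-2826154) = (188536905/227 - 3626437)*(-2826154) = -634664294/227*(-2826154) = 1793659033145276/227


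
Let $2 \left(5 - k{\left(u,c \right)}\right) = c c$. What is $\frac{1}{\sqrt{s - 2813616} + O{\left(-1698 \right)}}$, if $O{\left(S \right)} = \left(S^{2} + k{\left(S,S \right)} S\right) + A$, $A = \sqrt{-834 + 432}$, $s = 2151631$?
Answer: $\frac{1}{2450714910 + i \sqrt{402} + i \sqrt{661985}} \approx 4.0804 \cdot 10^{-10} - 1.0 \cdot 10^{-16} i$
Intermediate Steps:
$k{\left(u,c \right)} = 5 - \frac{c^{2}}{2}$ ($k{\left(u,c \right)} = 5 - \frac{c c}{2} = 5 - \frac{c^{2}}{2}$)
$A = i \sqrt{402}$ ($A = \sqrt{-402} = i \sqrt{402} \approx 20.05 i$)
$O{\left(S \right)} = S^{2} + i \sqrt{402} + S \left(5 - \frac{S^{2}}{2}\right)$ ($O{\left(S \right)} = \left(S^{2} + \left(5 - \frac{S^{2}}{2}\right) S\right) + i \sqrt{402} = \left(S^{2} + S \left(5 - \frac{S^{2}}{2}\right)\right) + i \sqrt{402} = S^{2} + i \sqrt{402} + S \left(5 - \frac{S^{2}}{2}\right)$)
$\frac{1}{\sqrt{s - 2813616} + O{\left(-1698 \right)}} = \frac{1}{\sqrt{2151631 - 2813616} + \left(\left(-1698\right)^{2} + 5 \left(-1698\right) - \frac{\left(-1698\right)^{3}}{2} + i \sqrt{402}\right)} = \frac{1}{\sqrt{-661985} + \left(2883204 - 8490 - -2447840196 + i \sqrt{402}\right)} = \frac{1}{i \sqrt{661985} + \left(2883204 - 8490 + 2447840196 + i \sqrt{402}\right)} = \frac{1}{i \sqrt{661985} + \left(2450714910 + i \sqrt{402}\right)} = \frac{1}{2450714910 + i \sqrt{402} + i \sqrt{661985}}$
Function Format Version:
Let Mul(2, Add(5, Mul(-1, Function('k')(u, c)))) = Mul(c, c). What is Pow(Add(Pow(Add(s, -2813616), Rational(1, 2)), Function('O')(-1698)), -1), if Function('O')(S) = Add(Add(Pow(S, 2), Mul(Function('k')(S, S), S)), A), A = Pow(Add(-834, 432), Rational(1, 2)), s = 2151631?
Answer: Pow(Add(2450714910, Mul(I, Pow(402, Rational(1, 2))), Mul(I, Pow(661985, Rational(1, 2)))), -1) ≈ Add(4.0804e-10, Mul(-0.e-16, I))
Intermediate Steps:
Function('k')(u, c) = Add(5, Mul(Rational(-1, 2), Pow(c, 2))) (Function('k')(u, c) = Add(5, Mul(Rational(-1, 2), Mul(c, c))) = Add(5, Mul(Rational(-1, 2), Pow(c, 2))))
A = Mul(I, Pow(402, Rational(1, 2))) (A = Pow(-402, Rational(1, 2)) = Mul(I, Pow(402, Rational(1, 2))) ≈ Mul(20.050, I))
Function('O')(S) = Add(Pow(S, 2), Mul(I, Pow(402, Rational(1, 2))), Mul(S, Add(5, Mul(Rational(-1, 2), Pow(S, 2))))) (Function('O')(S) = Add(Add(Pow(S, 2), Mul(Add(5, Mul(Rational(-1, 2), Pow(S, 2))), S)), Mul(I, Pow(402, Rational(1, 2)))) = Add(Add(Pow(S, 2), Mul(S, Add(5, Mul(Rational(-1, 2), Pow(S, 2))))), Mul(I, Pow(402, Rational(1, 2)))) = Add(Pow(S, 2), Mul(I, Pow(402, Rational(1, 2))), Mul(S, Add(5, Mul(Rational(-1, 2), Pow(S, 2))))))
Pow(Add(Pow(Add(s, -2813616), Rational(1, 2)), Function('O')(-1698)), -1) = Pow(Add(Pow(Add(2151631, -2813616), Rational(1, 2)), Add(Pow(-1698, 2), Mul(5, -1698), Mul(Rational(-1, 2), Pow(-1698, 3)), Mul(I, Pow(402, Rational(1, 2))))), -1) = Pow(Add(Pow(-661985, Rational(1, 2)), Add(2883204, -8490, Mul(Rational(-1, 2), -4895680392), Mul(I, Pow(402, Rational(1, 2))))), -1) = Pow(Add(Mul(I, Pow(661985, Rational(1, 2))), Add(2883204, -8490, 2447840196, Mul(I, Pow(402, Rational(1, 2))))), -1) = Pow(Add(Mul(I, Pow(661985, Rational(1, 2))), Add(2450714910, Mul(I, Pow(402, Rational(1, 2))))), -1) = Pow(Add(2450714910, Mul(I, Pow(402, Rational(1, 2))), Mul(I, Pow(661985, Rational(1, 2)))), -1)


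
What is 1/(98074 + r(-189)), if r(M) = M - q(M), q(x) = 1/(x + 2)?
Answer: 187/18304496 ≈ 1.0216e-5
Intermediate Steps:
q(x) = 1/(2 + x)
r(M) = M - 1/(2 + M)
1/(98074 + r(-189)) = 1/(98074 + (-1 - 189*(2 - 189))/(2 - 189)) = 1/(98074 + (-1 - 189*(-187))/(-187)) = 1/(98074 - (-1 + 35343)/187) = 1/(98074 - 1/187*35342) = 1/(98074 - 35342/187) = 1/(18304496/187) = 187/18304496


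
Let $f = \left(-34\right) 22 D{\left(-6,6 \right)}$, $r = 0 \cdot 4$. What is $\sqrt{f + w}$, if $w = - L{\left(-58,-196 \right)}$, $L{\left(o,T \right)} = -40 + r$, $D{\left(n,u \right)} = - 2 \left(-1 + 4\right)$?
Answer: $4 \sqrt{283} \approx 67.29$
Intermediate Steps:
$r = 0$
$D{\left(n,u \right)} = -6$ ($D{\left(n,u \right)} = \left(-2\right) 3 = -6$)
$f = 4488$ ($f = \left(-34\right) 22 \left(-6\right) = \left(-748\right) \left(-6\right) = 4488$)
$L{\left(o,T \right)} = -40$ ($L{\left(o,T \right)} = -40 + 0 = -40$)
$w = 40$ ($w = \left(-1\right) \left(-40\right) = 40$)
$\sqrt{f + w} = \sqrt{4488 + 40} = \sqrt{4528} = 4 \sqrt{283}$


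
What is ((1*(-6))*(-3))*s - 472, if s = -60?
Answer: -1552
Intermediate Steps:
((1*(-6))*(-3))*s - 472 = ((1*(-6))*(-3))*(-60) - 472 = -6*(-3)*(-60) - 472 = 18*(-60) - 472 = -1080 - 472 = -1552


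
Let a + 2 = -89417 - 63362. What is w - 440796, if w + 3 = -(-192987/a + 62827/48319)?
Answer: -1084698794252267/2460741713 ≈ -4.4080e+5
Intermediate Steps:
a = -152781 (a = -2 + (-89417 - 63362) = -2 - 152779 = -152781)
w = -13690128719/2460741713 (w = -3 - (-192987/(-152781) + 62827/48319) = -3 - (-192987*(-1/152781) + 62827*(1/48319)) = -3 - (64329/50927 + 62827/48319) = -3 - 1*6307903580/2460741713 = -3 - 6307903580/2460741713 = -13690128719/2460741713 ≈ -5.5634)
w - 440796 = -13690128719/2460741713 - 440796 = -1084698794252267/2460741713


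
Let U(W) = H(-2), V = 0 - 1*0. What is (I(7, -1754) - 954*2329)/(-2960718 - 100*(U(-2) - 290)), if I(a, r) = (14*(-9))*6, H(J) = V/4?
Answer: 1111311/1465859 ≈ 0.75813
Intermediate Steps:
V = 0 (V = 0 + 0 = 0)
H(J) = 0 (H(J) = 0/4 = 0*(¼) = 0)
U(W) = 0
I(a, r) = -756 (I(a, r) = -126*6 = -756)
(I(7, -1754) - 954*2329)/(-2960718 - 100*(U(-2) - 290)) = (-756 - 954*2329)/(-2960718 - 100*(0 - 290)) = (-756 - 2221866)/(-2960718 - 100*(-290)) = -2222622/(-2960718 + 29000) = -2222622/(-2931718) = -2222622*(-1/2931718) = 1111311/1465859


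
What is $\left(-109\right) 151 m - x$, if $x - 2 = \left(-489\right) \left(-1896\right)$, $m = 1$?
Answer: $-943605$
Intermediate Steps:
$x = 927146$ ($x = 2 - -927144 = 2 + 927144 = 927146$)
$\left(-109\right) 151 m - x = \left(-109\right) 151 \cdot 1 - 927146 = \left(-16459\right) 1 - 927146 = -16459 - 927146 = -943605$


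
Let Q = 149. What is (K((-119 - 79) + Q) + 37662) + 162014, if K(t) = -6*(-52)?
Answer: 199988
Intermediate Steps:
K(t) = 312
(K((-119 - 79) + Q) + 37662) + 162014 = (312 + 37662) + 162014 = 37974 + 162014 = 199988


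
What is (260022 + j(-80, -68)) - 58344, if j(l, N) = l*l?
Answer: 208078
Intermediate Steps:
j(l, N) = l**2
(260022 + j(-80, -68)) - 58344 = (260022 + (-80)**2) - 58344 = (260022 + 6400) - 58344 = 266422 - 58344 = 208078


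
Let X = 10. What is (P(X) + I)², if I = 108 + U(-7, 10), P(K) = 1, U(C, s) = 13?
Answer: 14884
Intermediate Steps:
I = 121 (I = 108 + 13 = 121)
(P(X) + I)² = (1 + 121)² = 122² = 14884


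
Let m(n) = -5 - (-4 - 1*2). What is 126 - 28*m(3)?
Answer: 98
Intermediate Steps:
m(n) = 1 (m(n) = -5 - (-4 - 2) = -5 - 1*(-6) = -5 + 6 = 1)
126 - 28*m(3) = 126 - 28*1 = 126 - 28 = 98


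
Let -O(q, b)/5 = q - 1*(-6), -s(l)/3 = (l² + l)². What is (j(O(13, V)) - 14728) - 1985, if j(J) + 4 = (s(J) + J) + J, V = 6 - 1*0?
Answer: -239251607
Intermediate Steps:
V = 6 (V = 6 + 0 = 6)
s(l) = -3*(l + l²)² (s(l) = -3*(l² + l)² = -3*(l + l²)²)
O(q, b) = -30 - 5*q (O(q, b) = -5*(q - 1*(-6)) = -5*(q + 6) = -5*(6 + q) = -30 - 5*q)
j(J) = -4 + 2*J - 3*J²*(1 + J)² (j(J) = -4 + ((-3*J²*(1 + J)² + J) + J) = -4 + ((J - 3*J²*(1 + J)²) + J) = -4 + (2*J - 3*J²*(1 + J)²) = -4 + 2*J - 3*J²*(1 + J)²)
(j(O(13, V)) - 14728) - 1985 = ((-4 + 2*(-30 - 5*13) - 3*(-30 - 5*13)²*(1 + (-30 - 5*13))²) - 14728) - 1985 = ((-4 + 2*(-30 - 65) - 3*(-30 - 65)²*(1 + (-30 - 65))²) - 14728) - 1985 = ((-4 + 2*(-95) - 3*(-95)²*(1 - 95)²) - 14728) - 1985 = ((-4 - 190 - 3*9025*(-94)²) - 14728) - 1985 = ((-4 - 190 - 3*9025*8836) - 14728) - 1985 = ((-4 - 190 - 239234700) - 14728) - 1985 = (-239234894 - 14728) - 1985 = -239249622 - 1985 = -239251607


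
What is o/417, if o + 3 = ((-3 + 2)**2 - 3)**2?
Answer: 1/417 ≈ 0.0023981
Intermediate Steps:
o = 1 (o = -3 + ((-3 + 2)**2 - 3)**2 = -3 + ((-1)**2 - 3)**2 = -3 + (1 - 3)**2 = -3 + (-2)**2 = -3 + 4 = 1)
o/417 = 1/417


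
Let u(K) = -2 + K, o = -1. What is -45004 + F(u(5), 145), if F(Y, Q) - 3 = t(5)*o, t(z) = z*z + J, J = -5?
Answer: -45021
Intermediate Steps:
t(z) = -5 + z² (t(z) = z*z - 5 = z² - 5 = -5 + z²)
F(Y, Q) = -17 (F(Y, Q) = 3 + (-5 + 5²)*(-1) = 3 + (-5 + 25)*(-1) = 3 + 20*(-1) = 3 - 20 = -17)
-45004 + F(u(5), 145) = -45004 - 17 = -45021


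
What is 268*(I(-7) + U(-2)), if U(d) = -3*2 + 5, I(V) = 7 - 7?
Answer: -268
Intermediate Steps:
I(V) = 0
U(d) = -1 (U(d) = -6 + 5 = -1)
268*(I(-7) + U(-2)) = 268*(0 - 1) = 268*(-1) = -268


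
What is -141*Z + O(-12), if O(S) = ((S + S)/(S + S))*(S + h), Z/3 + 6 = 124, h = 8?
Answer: -49918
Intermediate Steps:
Z = 354 (Z = -18 + 3*124 = -18 + 372 = 354)
O(S) = 8 + S (O(S) = ((S + S)/(S + S))*(S + 8) = ((2*S)/((2*S)))*(8 + S) = ((2*S)*(1/(2*S)))*(8 + S) = 1*(8 + S) = 8 + S)
-141*Z + O(-12) = -141*354 + (8 - 12) = -49914 - 4 = -49918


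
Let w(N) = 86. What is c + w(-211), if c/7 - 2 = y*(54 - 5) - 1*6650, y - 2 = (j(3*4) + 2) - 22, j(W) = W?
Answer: -48508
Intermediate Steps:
y = -6 (y = 2 + ((3*4 + 2) - 22) = 2 + ((12 + 2) - 22) = 2 + (14 - 22) = 2 - 8 = -6)
c = -48594 (c = 14 + 7*(-6*(54 - 5) - 1*6650) = 14 + 7*(-6*49 - 6650) = 14 + 7*(-294 - 6650) = 14 + 7*(-6944) = 14 - 48608 = -48594)
c + w(-211) = -48594 + 86 = -48508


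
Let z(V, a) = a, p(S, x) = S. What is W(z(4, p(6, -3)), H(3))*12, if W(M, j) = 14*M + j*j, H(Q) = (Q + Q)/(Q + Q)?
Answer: 1020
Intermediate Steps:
H(Q) = 1 (H(Q) = (2*Q)/((2*Q)) = (2*Q)*(1/(2*Q)) = 1)
W(M, j) = j² + 14*M (W(M, j) = 14*M + j² = j² + 14*M)
W(z(4, p(6, -3)), H(3))*12 = (1² + 14*6)*12 = (1 + 84)*12 = 85*12 = 1020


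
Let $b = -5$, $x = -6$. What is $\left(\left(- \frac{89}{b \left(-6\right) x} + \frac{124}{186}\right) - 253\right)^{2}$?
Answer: $\frac{2054899561}{32400} \approx 63423.0$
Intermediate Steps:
$\left(\left(- \frac{89}{b \left(-6\right) x} + \frac{124}{186}\right) - 253\right)^{2} = \left(\left(- \frac{89}{\left(-5\right) \left(-6\right) \left(-6\right)} + \frac{124}{186}\right) - 253\right)^{2} = \left(\left(- \frac{89}{30 \left(-6\right)} + 124 \cdot \frac{1}{186}\right) - 253\right)^{2} = \left(\left(- \frac{89}{-180} + \frac{2}{3}\right) - 253\right)^{2} = \left(\left(\left(-89\right) \left(- \frac{1}{180}\right) + \frac{2}{3}\right) - 253\right)^{2} = \left(\left(\frac{89}{180} + \frac{2}{3}\right) - 253\right)^{2} = \left(\frac{209}{180} - 253\right)^{2} = \left(- \frac{45331}{180}\right)^{2} = \frac{2054899561}{32400}$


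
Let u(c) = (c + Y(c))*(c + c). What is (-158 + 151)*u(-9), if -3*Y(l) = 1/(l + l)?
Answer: -3395/3 ≈ -1131.7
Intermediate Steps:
Y(l) = -1/(6*l) (Y(l) = -1/(3*(l + l)) = -1/(2*l)/3 = -1/(6*l))
u(c) = 2*c*(c - 1/(6*c)) (u(c) = (c - 1/(6*c))*(c + c) = (c - 1/(6*c))*(2*c) = 2*c*(c - 1/(6*c)))
(-158 + 151)*u(-9) = (-158 + 151)*(-⅓ + 2*(-9)²) = -7*(-⅓ + 2*81) = -7*(-⅓ + 162) = -7*485/3 = -3395/3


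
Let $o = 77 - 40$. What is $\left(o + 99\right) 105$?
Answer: $14280$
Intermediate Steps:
$o = 37$
$\left(o + 99\right) 105 = \left(37 + 99\right) 105 = 136 \cdot 105 = 14280$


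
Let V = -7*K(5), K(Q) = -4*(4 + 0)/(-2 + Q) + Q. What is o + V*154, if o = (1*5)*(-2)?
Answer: 1048/3 ≈ 349.33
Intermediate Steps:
o = -10 (o = 5*(-2) = -10)
K(Q) = Q - 16/(-2 + Q) (K(Q) = -16/(-2 + Q) + Q = Q - 16/(-2 + Q))
V = 7/3 (V = -7*(-16 + 5² - 2*5)/(-2 + 5) = -7*(-16 + 25 - 10)/3 = -7*(-1)/3 = -7*(-⅓) = 7/3 ≈ 2.3333)
o + V*154 = -10 + (7/3)*154 = -10 + 1078/3 = 1048/3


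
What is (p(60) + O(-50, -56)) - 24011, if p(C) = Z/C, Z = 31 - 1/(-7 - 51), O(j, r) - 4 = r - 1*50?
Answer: -83911441/3480 ≈ -24112.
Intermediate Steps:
O(j, r) = -46 + r (O(j, r) = 4 + (r - 1*50) = 4 + (r - 50) = 4 + (-50 + r) = -46 + r)
Z = 1799/58 (Z = 31 - 1/(-58) = 31 - 1*(-1/58) = 31 + 1/58 = 1799/58 ≈ 31.017)
p(C) = 1799/(58*C)
(p(60) + O(-50, -56)) - 24011 = ((1799/58)/60 + (-46 - 56)) - 24011 = ((1799/58)*(1/60) - 102) - 24011 = (1799/3480 - 102) - 24011 = -353161/3480 - 24011 = -83911441/3480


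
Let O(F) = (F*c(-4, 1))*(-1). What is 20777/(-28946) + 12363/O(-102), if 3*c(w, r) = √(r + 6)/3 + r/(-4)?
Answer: 6405088637/50684446 + 296712*√7/1751 ≈ 574.70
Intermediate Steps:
c(w, r) = -r/12 + √(6 + r)/9 (c(w, r) = (√(r + 6)/3 + r/(-4))/3 = (√(6 + r)*(⅓) + r*(-¼))/3 = (√(6 + r)/3 - r/4)/3 = (-r/4 + √(6 + r)/3)/3 = -r/12 + √(6 + r)/9)
O(F) = -F*(-1/12 + √7/9) (O(F) = (F*(-1/12*1 + √(6 + 1)/9))*(-1) = (F*(-1/12 + √7/9))*(-1) = -F*(-1/12 + √7/9))
20777/(-28946) + 12363/O(-102) = 20777/(-28946) + 12363/(((1/36)*(-102)*(3 - 4*√7))) = 20777*(-1/28946) + 12363/(-17/2 + 34*√7/3) = -20777/28946 + 12363/(-17/2 + 34*√7/3)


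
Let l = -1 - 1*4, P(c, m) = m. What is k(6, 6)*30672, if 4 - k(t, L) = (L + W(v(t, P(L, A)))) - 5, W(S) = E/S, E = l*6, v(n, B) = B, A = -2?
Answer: -368064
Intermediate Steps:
l = -5 (l = -1 - 4 = -5)
E = -30 (E = -5*6 = -30)
W(S) = -30/S
k(t, L) = -6 - L (k(t, L) = 4 - ((L - 30/(-2)) - 5) = 4 - ((L - 30*(-1/2)) - 5) = 4 - ((L + 15) - 5) = 4 - ((15 + L) - 5) = 4 - (10 + L) = 4 + (-10 - L) = -6 - L)
k(6, 6)*30672 = (-6 - 1*6)*30672 = (-6 - 6)*30672 = -12*30672 = -368064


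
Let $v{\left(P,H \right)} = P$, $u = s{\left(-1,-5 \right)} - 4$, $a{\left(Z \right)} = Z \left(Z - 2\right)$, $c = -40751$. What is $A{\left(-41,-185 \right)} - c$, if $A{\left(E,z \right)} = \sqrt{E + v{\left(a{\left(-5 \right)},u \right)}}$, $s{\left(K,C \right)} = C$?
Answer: $40751 + i \sqrt{6} \approx 40751.0 + 2.4495 i$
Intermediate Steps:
$a{\left(Z \right)} = Z \left(-2 + Z\right)$
$u = -9$ ($u = -5 - 4 = -9$)
$A{\left(E,z \right)} = \sqrt{35 + E}$ ($A{\left(E,z \right)} = \sqrt{E - 5 \left(-2 - 5\right)} = \sqrt{E - -35} = \sqrt{E + 35} = \sqrt{35 + E}$)
$A{\left(-41,-185 \right)} - c = \sqrt{35 - 41} - -40751 = \sqrt{-6} + 40751 = i \sqrt{6} + 40751 = 40751 + i \sqrt{6}$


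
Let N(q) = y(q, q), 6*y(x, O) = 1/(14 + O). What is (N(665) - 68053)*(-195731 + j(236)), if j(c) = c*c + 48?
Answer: 38811104717027/4074 ≈ 9.5265e+9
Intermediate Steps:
y(x, O) = 1/(6*(14 + O))
N(q) = 1/(6*(14 + q))
j(c) = 48 + c**2 (j(c) = c**2 + 48 = 48 + c**2)
(N(665) - 68053)*(-195731 + j(236)) = (1/(6*(14 + 665)) - 68053)*(-195731 + (48 + 236**2)) = ((1/6)/679 - 68053)*(-195731 + (48 + 55696)) = ((1/6)*(1/679) - 68053)*(-195731 + 55744) = (1/4074 - 68053)*(-139987) = -277247921/4074*(-139987) = 38811104717027/4074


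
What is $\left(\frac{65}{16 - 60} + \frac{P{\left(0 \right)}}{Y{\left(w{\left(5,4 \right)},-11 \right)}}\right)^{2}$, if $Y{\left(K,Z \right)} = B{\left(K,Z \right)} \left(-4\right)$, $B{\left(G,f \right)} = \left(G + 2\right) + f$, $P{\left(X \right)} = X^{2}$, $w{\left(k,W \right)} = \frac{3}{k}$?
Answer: $\frac{4225}{1936} \approx 2.1823$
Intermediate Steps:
$B{\left(G,f \right)} = 2 + G + f$ ($B{\left(G,f \right)} = \left(2 + G\right) + f = 2 + G + f$)
$Y{\left(K,Z \right)} = -8 - 4 K - 4 Z$ ($Y{\left(K,Z \right)} = \left(2 + K + Z\right) \left(-4\right) = -8 - 4 K - 4 Z$)
$\left(\frac{65}{16 - 60} + \frac{P{\left(0 \right)}}{Y{\left(w{\left(5,4 \right)},-11 \right)}}\right)^{2} = \left(\frac{65}{16 - 60} + \frac{0^{2}}{-8 - 4 \cdot \frac{3}{5} - -44}\right)^{2} = \left(\frac{65}{-44} + \frac{0}{-8 - 4 \cdot 3 \cdot \frac{1}{5} + 44}\right)^{2} = \left(65 \left(- \frac{1}{44}\right) + \frac{0}{-8 - \frac{12}{5} + 44}\right)^{2} = \left(- \frac{65}{44} + \frac{0}{-8 - \frac{12}{5} + 44}\right)^{2} = \left(- \frac{65}{44} + \frac{0}{\frac{168}{5}}\right)^{2} = \left(- \frac{65}{44} + 0 \cdot \frac{5}{168}\right)^{2} = \left(- \frac{65}{44} + 0\right)^{2} = \left(- \frac{65}{44}\right)^{2} = \frac{4225}{1936}$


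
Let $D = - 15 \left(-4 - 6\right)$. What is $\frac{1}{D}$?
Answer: $\frac{1}{150} \approx 0.0066667$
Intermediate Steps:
$D = 150$ ($D = - 15 \left(-4 - 6\right) = \left(-15\right) \left(-10\right) = 150$)
$\frac{1}{D} = \frac{1}{150}$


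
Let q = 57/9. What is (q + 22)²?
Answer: 7225/9 ≈ 802.78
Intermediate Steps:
q = 19/3 (q = 57*(⅑) = 19/3 ≈ 6.3333)
(q + 22)² = (19/3 + 22)² = (85/3)² = 7225/9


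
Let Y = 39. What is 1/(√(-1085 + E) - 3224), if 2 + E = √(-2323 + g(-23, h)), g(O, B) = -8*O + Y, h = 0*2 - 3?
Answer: -1/(3224 - √(-1087 + 10*I*√21)) ≈ -0.00031021 - 3.1737e-6*I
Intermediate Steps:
h = -3 (h = 0 - 3 = -3)
g(O, B) = 39 - 8*O (g(O, B) = -8*O + 39 = 39 - 8*O)
E = -2 + 10*I*√21 (E = -2 + √(-2323 + (39 - 8*(-23))) = -2 + √(-2323 + (39 + 184)) = -2 + √(-2323 + 223) = -2 + √(-2100) = -2 + 10*I*√21 ≈ -2.0 + 45.826*I)
1/(√(-1085 + E) - 3224) = 1/(√(-1085 + (-2 + 10*I*√21)) - 3224) = 1/(√(-1087 + 10*I*√21) - 3224) = 1/(-3224 + √(-1087 + 10*I*√21))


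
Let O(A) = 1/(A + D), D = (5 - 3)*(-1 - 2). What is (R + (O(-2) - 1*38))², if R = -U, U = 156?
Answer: 2411809/64 ≈ 37685.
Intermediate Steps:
R = -156 (R = -1*156 = -156)
D = -6 (D = 2*(-3) = -6)
O(A) = 1/(-6 + A) (O(A) = 1/(A - 6) = 1/(-6 + A))
(R + (O(-2) - 1*38))² = (-156 + (1/(-6 - 2) - 1*38))² = (-156 + (1/(-8) - 38))² = (-156 + (-⅛ - 38))² = (-156 - 305/8)² = (-1553/8)² = 2411809/64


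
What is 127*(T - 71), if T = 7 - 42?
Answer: -13462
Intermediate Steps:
T = -35
127*(T - 71) = 127*(-35 - 71) = 127*(-106) = -13462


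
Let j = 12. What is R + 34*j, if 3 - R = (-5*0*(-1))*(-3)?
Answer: 411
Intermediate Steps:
R = 3 (R = 3 - -5*0*(-1)*(-3) = 3 - 0*(-1)*(-3) = 3 - 0*(-3) = 3 - 1*0 = 3 + 0 = 3)
R + 34*j = 3 + 34*12 = 3 + 408 = 411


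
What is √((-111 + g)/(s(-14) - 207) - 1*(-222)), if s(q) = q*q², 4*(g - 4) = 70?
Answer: √7734116546/5902 ≈ 14.901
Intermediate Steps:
g = 43/2 (g = 4 + (¼)*70 = 4 + 35/2 = 43/2 ≈ 21.500)
s(q) = q³
√((-111 + g)/(s(-14) - 207) - 1*(-222)) = √((-111 + 43/2)/((-14)³ - 207) - 1*(-222)) = √(-179/(2*(-2744 - 207)) + 222) = √(-179/2/(-2951) + 222) = √(-179/2*(-1/2951) + 222) = √(179/5902 + 222) = √(1310423/5902) = √7734116546/5902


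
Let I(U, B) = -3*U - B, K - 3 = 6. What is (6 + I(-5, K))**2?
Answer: 144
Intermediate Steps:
K = 9 (K = 3 + 6 = 9)
I(U, B) = -B - 3*U
(6 + I(-5, K))**2 = (6 + (-1*9 - 3*(-5)))**2 = (6 + (-9 + 15))**2 = (6 + 6)**2 = 12**2 = 144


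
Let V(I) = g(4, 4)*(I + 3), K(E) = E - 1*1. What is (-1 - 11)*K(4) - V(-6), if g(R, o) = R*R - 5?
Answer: -3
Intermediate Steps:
K(E) = -1 + E (K(E) = E - 1 = -1 + E)
g(R, o) = -5 + R² (g(R, o) = R² - 5 = -5 + R²)
V(I) = 33 + 11*I (V(I) = (-5 + 4²)*(I + 3) = (-5 + 16)*(3 + I) = 11*(3 + I) = 33 + 11*I)
(-1 - 11)*K(4) - V(-6) = (-1 - 11)*(-1 + 4) - (33 + 11*(-6)) = -12*3 - (33 - 66) = -36 - 1*(-33) = -36 + 33 = -3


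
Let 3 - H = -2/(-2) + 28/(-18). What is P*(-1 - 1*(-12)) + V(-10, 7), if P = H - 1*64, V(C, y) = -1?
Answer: -5993/9 ≈ -665.89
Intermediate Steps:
H = 32/9 (H = 3 - (-2/(-2) + 28/(-18)) = 3 - (-2*(-1/2) + 28*(-1/18)) = 3 - (1 - 14/9) = 3 - 1*(-5/9) = 3 + 5/9 = 32/9 ≈ 3.5556)
P = -544/9 (P = 32/9 - 1*64 = 32/9 - 64 = -544/9 ≈ -60.444)
P*(-1 - 1*(-12)) + V(-10, 7) = -544*(-1 - 1*(-12))/9 - 1 = -544*(-1 + 12)/9 - 1 = -544/9*11 - 1 = -5984/9 - 1 = -5993/9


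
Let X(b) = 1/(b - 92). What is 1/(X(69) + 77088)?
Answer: 23/1773023 ≈ 1.2972e-5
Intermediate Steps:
X(b) = 1/(-92 + b)
1/(X(69) + 77088) = 1/(1/(-92 + 69) + 77088) = 1/(1/(-23) + 77088) = 1/(-1/23 + 77088) = 1/(1773023/23) = 23/1773023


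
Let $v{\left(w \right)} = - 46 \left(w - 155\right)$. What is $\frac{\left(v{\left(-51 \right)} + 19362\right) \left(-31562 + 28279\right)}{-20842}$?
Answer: $\frac{47337577}{10421} \approx 4542.5$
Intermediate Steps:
$v{\left(w \right)} = 7130 - 46 w$ ($v{\left(w \right)} = - 46 \left(-155 + w\right) = 7130 - 46 w$)
$\frac{\left(v{\left(-51 \right)} + 19362\right) \left(-31562 + 28279\right)}{-20842} = \frac{\left(\left(7130 - -2346\right) + 19362\right) \left(-31562 + 28279\right)}{-20842} = \left(\left(7130 + 2346\right) + 19362\right) \left(-3283\right) \left(- \frac{1}{20842}\right) = \left(9476 + 19362\right) \left(-3283\right) \left(- \frac{1}{20842}\right) = 28838 \left(-3283\right) \left(- \frac{1}{20842}\right) = \left(-94675154\right) \left(- \frac{1}{20842}\right) = \frac{47337577}{10421}$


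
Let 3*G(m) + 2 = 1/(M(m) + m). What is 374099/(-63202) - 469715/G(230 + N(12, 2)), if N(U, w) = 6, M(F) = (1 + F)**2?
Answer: 1674477074444453/2376584806 ≈ 7.0457e+5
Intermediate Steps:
G(m) = -2/3 + 1/(3*(m + (1 + m)**2)) (G(m) = -2/3 + 1/(3*((1 + m)**2 + m)) = -2/3 + 1/(3*(m + (1 + m)**2)))
374099/(-63202) - 469715/G(230 + N(12, 2)) = 374099/(-63202) - 469715*3*((230 + 6) + (1 + (230 + 6))**2)/(1 - 2*(230 + 6) - 2*(1 + (230 + 6))**2) = 374099*(-1/63202) - 469715*3*(236 + (1 + 236)**2)/(1 - 2*236 - 2*(1 + 236)**2) = -374099/63202 - 469715*3*(236 + 237**2)/(1 - 472 - 2*237**2) = -374099/63202 - 469715*3*(236 + 56169)/(1 - 472 - 2*56169) = -374099/63202 - 469715*169215/(1 - 472 - 112338) = -374099/63202 - 469715/((1/3)*(1/56405)*(-112809)) = -374099/63202 - 469715/(-37603/56405) = -374099/63202 - 469715*(-56405/37603) = -374099/63202 + 26494274575/37603 = 1674477074444453/2376584806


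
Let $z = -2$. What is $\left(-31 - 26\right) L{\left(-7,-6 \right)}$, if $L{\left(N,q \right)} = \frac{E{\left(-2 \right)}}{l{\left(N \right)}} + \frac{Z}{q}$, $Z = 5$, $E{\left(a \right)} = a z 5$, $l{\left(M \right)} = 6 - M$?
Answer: $- \frac{1045}{26} \approx -40.192$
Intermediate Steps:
$E{\left(a \right)} = - 10 a$ ($E{\left(a \right)} = a \left(-2\right) 5 = - 2 a 5 = - 10 a$)
$L{\left(N,q \right)} = \frac{5}{q} + \frac{20}{6 - N}$ ($L{\left(N,q \right)} = \frac{\left(-10\right) \left(-2\right)}{6 - N} + \frac{5}{q} = \frac{20}{6 - N} + \frac{5}{q} = \frac{5}{q} + \frac{20}{6 - N}$)
$\left(-31 - 26\right) L{\left(-7,-6 \right)} = \left(-31 - 26\right) \left(- \frac{20}{-6 - 7} + \frac{5}{-6}\right) = - 57 \left(- \frac{20}{-13} + 5 \left(- \frac{1}{6}\right)\right) = - 57 \left(\left(-20\right) \left(- \frac{1}{13}\right) - \frac{5}{6}\right) = - 57 \left(\frac{20}{13} - \frac{5}{6}\right) = \left(-57\right) \frac{55}{78} = - \frac{1045}{26}$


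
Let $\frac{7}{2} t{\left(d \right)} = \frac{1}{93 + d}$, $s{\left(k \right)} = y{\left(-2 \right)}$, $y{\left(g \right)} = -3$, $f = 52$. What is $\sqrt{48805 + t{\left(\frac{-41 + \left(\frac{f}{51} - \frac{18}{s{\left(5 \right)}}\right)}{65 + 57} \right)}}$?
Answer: $\frac{\sqrt{795941364464474809}}{4038391} \approx 220.92$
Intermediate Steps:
$s{\left(k \right)} = -3$
$t{\left(d \right)} = \frac{2}{7 \left(93 + d\right)}$
$\sqrt{48805 + t{\left(\frac{-41 + \left(\frac{f}{51} - \frac{18}{s{\left(5 \right)}}\right)}{65 + 57} \right)}} = \sqrt{48805 + \frac{2}{7 \left(93 + \frac{-41 + \left(\frac{52}{51} - \frac{18}{-3}\right)}{65 + 57}\right)}} = \sqrt{48805 + \frac{2}{7 \left(93 + \frac{-41 + \left(52 \cdot \frac{1}{51} - -6\right)}{122}\right)}} = \sqrt{48805 + \frac{2}{7 \left(93 + \left(-41 + \left(\frac{52}{51} + 6\right)\right) \frac{1}{122}\right)}} = \sqrt{48805 + \frac{2}{7 \left(93 + \left(-41 + \frac{358}{51}\right) \frac{1}{122}\right)}} = \sqrt{48805 + \frac{2}{7 \left(93 - \frac{1733}{6222}\right)}} = \sqrt{48805 + \frac{2}{7 \cdot \frac{576913}{6222}}} = \sqrt{48805 + \frac{2}{7} \cdot \frac{6222}{576913}} = \sqrt{48805 + \frac{12444}{4038391}} = \sqrt{\frac{197093685199}{4038391}} = \frac{\sqrt{795941364464474809}}{4038391}$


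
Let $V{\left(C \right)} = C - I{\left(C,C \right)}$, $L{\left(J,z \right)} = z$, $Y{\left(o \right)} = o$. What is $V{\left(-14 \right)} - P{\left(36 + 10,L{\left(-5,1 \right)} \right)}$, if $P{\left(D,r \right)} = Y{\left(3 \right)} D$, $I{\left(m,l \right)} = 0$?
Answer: $-152$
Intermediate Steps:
$P{\left(D,r \right)} = 3 D$
$V{\left(C \right)} = C$ ($V{\left(C \right)} = C - 0 = C + 0 = C$)
$V{\left(-14 \right)} - P{\left(36 + 10,L{\left(-5,1 \right)} \right)} = -14 - 3 \left(36 + 10\right) = -14 - 3 \cdot 46 = -14 - 138 = -152$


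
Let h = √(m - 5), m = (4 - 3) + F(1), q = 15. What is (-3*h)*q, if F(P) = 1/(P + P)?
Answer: -45*I*√14/2 ≈ -84.187*I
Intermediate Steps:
F(P) = 1/(2*P)
m = 3/2 (m = (4 - 3) + (½)/1 = 1 + (½)*1 = 1 + ½ = 3/2 ≈ 1.5000)
h = I*√14/2 (h = √(3/2 - 5) = √(-7/2) = I*√14/2 ≈ 1.8708*I)
(-3*h)*q = -3*I*√14/2*15 = -45*I*√14/2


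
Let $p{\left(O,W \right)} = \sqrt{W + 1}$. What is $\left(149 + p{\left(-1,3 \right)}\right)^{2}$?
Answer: $22801$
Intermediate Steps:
$p{\left(O,W \right)} = \sqrt{1 + W}$
$\left(149 + p{\left(-1,3 \right)}\right)^{2} = \left(149 + \sqrt{1 + 3}\right)^{2} = \left(149 + \sqrt{4}\right)^{2} = \left(149 + 2\right)^{2} = 151^{2} = 22801$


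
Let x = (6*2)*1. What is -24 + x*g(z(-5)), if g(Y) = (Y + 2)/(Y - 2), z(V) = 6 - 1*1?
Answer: 4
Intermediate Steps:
x = 12 (x = 12*1 = 12)
z(V) = 5 (z(V) = 6 - 1 = 5)
g(Y) = (2 + Y)/(-2 + Y)
-24 + x*g(z(-5)) = -24 + 12*((2 + 5)/(-2 + 5)) = -24 + 12*(7/3) = -24 + 28 = 4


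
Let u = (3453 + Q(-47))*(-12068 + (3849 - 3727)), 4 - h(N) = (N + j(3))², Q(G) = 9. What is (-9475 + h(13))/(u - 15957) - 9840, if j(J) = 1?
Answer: -407110398893/41373009 ≈ -9840.0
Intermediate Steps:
h(N) = 4 - (1 + N)² (h(N) = 4 - (N + 1)² = 4 - (1 + N)²)
u = -41357052 (u = (3453 + 9)*(-12068 + (3849 - 3727)) = 3462*(-12068 + 122) = 3462*(-11946) = -41357052)
(-9475 + h(13))/(u - 15957) - 9840 = (-9475 + (4 - (1 + 13)²))/(-41357052 - 15957) - 9840 = (-9475 + (4 - 1*14²))/(-41373009) - 9840 = (-9475 + (4 - 1*196))*(-1/41373009) - 9840 = (-9475 + (4 - 196))*(-1/41373009) - 9840 = (-9475 - 192)*(-1/41373009) - 9840 = -9667*(-1/41373009) - 9840 = 9667/41373009 - 9840 = -407110398893/41373009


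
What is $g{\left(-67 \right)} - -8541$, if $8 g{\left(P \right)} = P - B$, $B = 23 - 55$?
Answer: $\frac{68293}{8} \approx 8536.6$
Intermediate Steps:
$B = -32$
$g{\left(P \right)} = 4 + \frac{P}{8}$ ($g{\left(P \right)} = \frac{P - -32}{8} = \frac{P + 32}{8} = \frac{32 + P}{8} = 4 + \frac{P}{8}$)
$g{\left(-67 \right)} - -8541 = \left(4 + \frac{1}{8} \left(-67\right)\right) - -8541 = \left(4 - \frac{67}{8}\right) + 8541 = - \frac{35}{8} + 8541 = \frac{68293}{8}$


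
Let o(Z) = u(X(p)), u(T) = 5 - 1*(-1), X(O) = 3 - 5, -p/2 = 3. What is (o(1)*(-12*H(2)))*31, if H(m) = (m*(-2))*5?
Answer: 44640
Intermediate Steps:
p = -6 (p = -2*3 = -6)
X(O) = -2
u(T) = 6 (u(T) = 5 + 1 = 6)
H(m) = -10*m (H(m) = -2*m*5 = -10*m)
o(Z) = 6
(o(1)*(-12*H(2)))*31 = (6*(-(-120)*2))*31 = (6*(-12*(-20)))*31 = (6*240)*31 = 1440*31 = 44640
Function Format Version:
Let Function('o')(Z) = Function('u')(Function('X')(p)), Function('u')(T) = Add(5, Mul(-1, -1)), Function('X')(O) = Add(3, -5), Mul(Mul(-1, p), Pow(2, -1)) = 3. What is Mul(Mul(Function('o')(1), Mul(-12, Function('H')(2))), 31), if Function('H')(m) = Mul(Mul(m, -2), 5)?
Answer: 44640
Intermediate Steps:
p = -6 (p = Mul(-2, 3) = -6)
Function('X')(O) = -2
Function('u')(T) = 6 (Function('u')(T) = Add(5, 1) = 6)
Function('H')(m) = Mul(-10, m) (Function('H')(m) = Mul(Mul(-2, m), 5) = Mul(-10, m))
Function('o')(Z) = 6
Mul(Mul(Function('o')(1), Mul(-12, Function('H')(2))), 31) = Mul(Mul(6, Mul(-12, Mul(-10, 2))), 31) = Mul(Mul(6, Mul(-12, -20)), 31) = Mul(Mul(6, 240), 31) = Mul(1440, 31) = 44640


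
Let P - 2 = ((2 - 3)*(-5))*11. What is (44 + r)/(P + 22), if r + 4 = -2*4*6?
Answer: -8/79 ≈ -0.10127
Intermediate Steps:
r = -52 (r = -4 - 2*4*6 = -4 - 8*6 = -4 - 48 = -52)
P = 57 (P = 2 + ((2 - 3)*(-5))*11 = 2 - 1*(-5)*11 = 2 + 5*11 = 2 + 55 = 57)
(44 + r)/(P + 22) = (44 - 52)/(57 + 22) = -8/79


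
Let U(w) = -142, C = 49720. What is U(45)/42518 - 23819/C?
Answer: -509898241/1056997480 ≈ -0.48240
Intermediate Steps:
U(45)/42518 - 23819/C = -142/42518 - 23819/49720 = -142*1/42518 - 23819*1/49720 = -71/21259 - 23819/49720 = -509898241/1056997480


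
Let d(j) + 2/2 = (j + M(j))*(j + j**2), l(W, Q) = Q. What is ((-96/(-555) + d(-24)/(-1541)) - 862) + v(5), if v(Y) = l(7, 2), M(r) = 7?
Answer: -243387563/285085 ≈ -853.74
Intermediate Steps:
v(Y) = 2
d(j) = -1 + (7 + j)*(j + j**2) (d(j) = -1 + (j + 7)*(j + j**2) = -1 + (7 + j)*(j + j**2))
((-96/(-555) + d(-24)/(-1541)) - 862) + v(5) = ((-96/(-555) + (-1 + (-24)**3 + 7*(-24) + 8*(-24)**2)/(-1541)) - 862) + 2 = ((-96*(-1/555) + (-1 - 13824 - 168 + 8*576)*(-1/1541)) - 862) + 2 = ((32/185 + (-1 - 13824 - 168 + 4608)*(-1/1541)) - 862) + 2 = ((32/185 - 9385*(-1/1541)) - 862) + 2 = ((32/185 + 9385/1541) - 862) + 2 = (1785537/285085 - 862) + 2 = -243957733/285085 + 2 = -243387563/285085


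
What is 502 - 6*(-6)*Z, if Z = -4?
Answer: 358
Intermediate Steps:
502 - 6*(-6)*Z = 502 - 6*(-6)*(-4) = 502 - (-36)*(-4) = 502 - 1*144 = 502 - 144 = 358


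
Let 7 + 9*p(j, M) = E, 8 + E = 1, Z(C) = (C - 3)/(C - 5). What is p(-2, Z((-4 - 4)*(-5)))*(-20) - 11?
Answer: 181/9 ≈ 20.111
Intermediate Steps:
Z(C) = (-3 + C)/(-5 + C)
E = -7 (E = -8 + 1 = -7)
p(j, M) = -14/9 (p(j, M) = -7/9 + (⅑)*(-7) = -7/9 - 7/9 = -14/9)
p(-2, Z((-4 - 4)*(-5)))*(-20) - 11 = -14/9*(-20) - 11 = 280/9 - 11 = 181/9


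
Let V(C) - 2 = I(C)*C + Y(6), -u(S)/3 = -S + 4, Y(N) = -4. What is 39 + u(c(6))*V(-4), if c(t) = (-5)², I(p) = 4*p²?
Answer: -16215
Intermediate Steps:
c(t) = 25
u(S) = -12 + 3*S (u(S) = -3*(-S + 4) = -3*(4 - S) = -12 + 3*S)
V(C) = -2 + 4*C³ (V(C) = 2 + ((4*C²)*C - 4) = 2 + (4*C³ - 4) = 2 + (-4 + 4*C³) = -2 + 4*C³)
39 + u(c(6))*V(-4) = 39 + (-12 + 3*25)*(-2 + 4*(-4)³) = 39 + (-12 + 75)*(-2 + 4*(-64)) = 39 + 63*(-2 - 256) = 39 + 63*(-258) = 39 - 16254 = -16215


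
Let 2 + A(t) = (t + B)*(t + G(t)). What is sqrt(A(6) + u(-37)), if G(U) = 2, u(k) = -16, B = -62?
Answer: I*sqrt(466) ≈ 21.587*I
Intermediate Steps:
A(t) = -2 + (-62 + t)*(2 + t) (A(t) = -2 + (t - 62)*(t + 2) = -2 + (-62 + t)*(2 + t))
sqrt(A(6) + u(-37)) = sqrt((-126 + 6**2 - 60*6) - 16) = sqrt((-126 + 36 - 360) - 16) = sqrt(-450 - 16) = sqrt(-466) = I*sqrt(466)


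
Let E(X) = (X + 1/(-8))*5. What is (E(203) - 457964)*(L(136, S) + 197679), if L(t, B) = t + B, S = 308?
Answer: -724257844431/8 ≈ -9.0532e+10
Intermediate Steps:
L(t, B) = B + t
E(X) = -5/8 + 5*X (E(X) = (X - 1/8)*5 = (-1/8 + X)*5 = -5/8 + 5*X)
(E(203) - 457964)*(L(136, S) + 197679) = ((-5/8 + 5*203) - 457964)*((308 + 136) + 197679) = ((-5/8 + 1015) - 457964)*(444 + 197679) = (8115/8 - 457964)*198123 = -3655597/8*198123 = -724257844431/8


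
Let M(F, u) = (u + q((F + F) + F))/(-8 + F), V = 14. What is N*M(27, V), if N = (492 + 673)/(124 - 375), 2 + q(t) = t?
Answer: -108345/4769 ≈ -22.719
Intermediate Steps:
q(t) = -2 + t
N = -1165/251 (N = 1165/(-251) = 1165*(-1/251) = -1165/251 ≈ -4.6414)
M(F, u) = (-2 + u + 3*F)/(-8 + F) (M(F, u) = (u + (-2 + ((F + F) + F)))/(-8 + F) = (u + (-2 + (2*F + F)))/(-8 + F) = (u + (-2 + 3*F))/(-8 + F) = (-2 + u + 3*F)/(-8 + F))
N*M(27, V) = -1165*(-2 + 14 + 3*27)/(251*(-8 + 27)) = -1165*(-2 + 14 + 81)/(251*19) = -1165*93/4769 = -1165/251*93/19 = -108345/4769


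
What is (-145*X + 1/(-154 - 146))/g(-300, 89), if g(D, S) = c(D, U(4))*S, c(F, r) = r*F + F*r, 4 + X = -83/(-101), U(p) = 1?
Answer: -13963399/1618020000 ≈ -0.0086299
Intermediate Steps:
X = -321/101 (X = -4 - 83/(-101) = -4 - 83*(-1/101) = -4 + 83/101 = -321/101 ≈ -3.1782)
c(F, r) = 2*F*r (c(F, r) = F*r + F*r = 2*F*r)
g(D, S) = 2*D*S (g(D, S) = (2*D*1)*S = (2*D)*S = 2*D*S)
(-145*X + 1/(-154 - 146))/g(-300, 89) = (-145*(-321/101) + 1/(-154 - 146))/((2*(-300)*89)) = (46545/101 + 1/(-300))/(-53400) = (46545/101 - 1/300)*(-1/53400) = (13963399/30300)*(-1/53400) = -13963399/1618020000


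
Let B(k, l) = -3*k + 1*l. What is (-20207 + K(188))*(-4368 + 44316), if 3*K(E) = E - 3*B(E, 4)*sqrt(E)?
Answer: -804725828 + 44741760*sqrt(47) ≈ -4.9799e+8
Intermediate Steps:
B(k, l) = l - 3*k (B(k, l) = -3*k + l = l - 3*k)
K(E) = E/3 - sqrt(E)*(4 - 3*E) (K(E) = (E - 3*(4 - 3*E)*sqrt(E))/3 = (E - 3*sqrt(E)*(4 - 3*E))/3 = E/3 - sqrt(E)*(4 - 3*E))
(-20207 + K(188))*(-4368 + 44316) = (-20207 + ((1/3)*188 + sqrt(188)*(-4 + 3*188)))*(-4368 + 44316) = (-20207 + (188/3 + (2*sqrt(47))*(-4 + 564)))*39948 = (-20207 + (188/3 + (2*sqrt(47))*560))*39948 = (-20207 + (188/3 + 1120*sqrt(47)))*39948 = (-60433/3 + 1120*sqrt(47))*39948 = -804725828 + 44741760*sqrt(47)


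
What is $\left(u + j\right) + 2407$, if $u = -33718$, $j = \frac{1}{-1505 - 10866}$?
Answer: $- \frac{387348382}{12371} \approx -31311.0$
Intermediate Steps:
$j = - \frac{1}{12371}$ ($j = \frac{1}{-12371} = - \frac{1}{12371} \approx -8.0834 \cdot 10^{-5}$)
$\left(u + j\right) + 2407 = \left(-33718 - \frac{1}{12371}\right) + 2407 = - \frac{417125379}{12371} + 2407 = - \frac{387348382}{12371}$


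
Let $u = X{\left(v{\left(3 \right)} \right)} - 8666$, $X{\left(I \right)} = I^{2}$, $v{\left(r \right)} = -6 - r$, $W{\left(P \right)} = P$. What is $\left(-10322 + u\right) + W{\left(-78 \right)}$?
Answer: $-18985$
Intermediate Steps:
$u = -8585$ ($u = \left(-6 - 3\right)^{2} - 8666 = \left(-9\right)^{2} - 8666 = 81 - 8666 = -8585$)
$\left(-10322 + u\right) + W{\left(-78 \right)} = \left(-10322 - 8585\right) - 78 = -18907 - 78 = -18985$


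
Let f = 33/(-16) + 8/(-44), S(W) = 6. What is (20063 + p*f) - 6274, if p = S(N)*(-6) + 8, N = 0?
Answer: 609481/44 ≈ 13852.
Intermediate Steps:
f = -395/176 (f = 33*(-1/16) + 8*(-1/44) = -33/16 - 2/11 = -395/176 ≈ -2.2443)
p = -28 (p = 6*(-6) + 8 = -36 + 8 = -28)
(20063 + p*f) - 6274 = (20063 - 28*(-395/176)) - 6274 = (20063 + 2765/44) - 6274 = 885537/44 - 6274 = 609481/44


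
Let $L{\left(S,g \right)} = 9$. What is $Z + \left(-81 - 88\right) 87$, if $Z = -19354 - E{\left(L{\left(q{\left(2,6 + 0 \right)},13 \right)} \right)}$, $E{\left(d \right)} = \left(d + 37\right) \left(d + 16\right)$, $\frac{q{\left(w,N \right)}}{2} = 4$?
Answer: $-35207$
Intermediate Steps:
$q{\left(w,N \right)} = 8$ ($q{\left(w,N \right)} = 2 \cdot 4 = 8$)
$E{\left(d \right)} = \left(16 + d\right) \left(37 + d\right)$ ($E{\left(d \right)} = \left(37 + d\right) \left(16 + d\right) = \left(16 + d\right) \left(37 + d\right)$)
$Z = -20504$ ($Z = -19354 - \left(592 + 9^{2} + 53 \cdot 9\right) = -19354 - \left(592 + 81 + 477\right) = -19354 - 1150 = -20504$)
$Z + \left(-81 - 88\right) 87 = -20504 + \left(-81 - 88\right) 87 = -20504 - 14703 = -35207$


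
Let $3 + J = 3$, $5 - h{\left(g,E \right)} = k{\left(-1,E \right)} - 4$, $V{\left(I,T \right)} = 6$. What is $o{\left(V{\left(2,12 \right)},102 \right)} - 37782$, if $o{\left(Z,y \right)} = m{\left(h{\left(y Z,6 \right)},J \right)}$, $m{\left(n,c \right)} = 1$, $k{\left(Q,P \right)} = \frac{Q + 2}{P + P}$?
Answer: $-37781$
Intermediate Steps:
$k{\left(Q,P \right)} = \frac{2 + Q}{2 P}$
$h{\left(g,E \right)} = 9 - \frac{1}{2 E}$ ($h{\left(g,E \right)} = 5 - \left(\frac{2 - 1}{2 E} - 4\right) = 5 - \left(\frac{1}{2} \frac{1}{E} 1 - 4\right) = 5 - \left(\frac{1}{2 E} - 4\right) = 5 - \left(-4 + \frac{1}{2 E}\right) = 5 + \left(4 - \frac{1}{2 E}\right) = 9 - \frac{1}{2 E}$)
$J = 0$ ($J = -3 + 3 = 0$)
$o{\left(Z,y \right)} = 1$
$o{\left(V{\left(2,12 \right)},102 \right)} - 37782 = 1 - 37782 = -37781$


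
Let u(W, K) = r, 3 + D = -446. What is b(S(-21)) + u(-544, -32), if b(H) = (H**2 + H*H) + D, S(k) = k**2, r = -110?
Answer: 388403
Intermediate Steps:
D = -449 (D = -3 - 446 = -449)
u(W, K) = -110
b(H) = -449 + 2*H**2 (b(H) = (H**2 + H*H) - 449 = (H**2 + H**2) - 449 = 2*H**2 - 449 = -449 + 2*H**2)
b(S(-21)) + u(-544, -32) = (-449 + 2*((-21)**2)**2) - 110 = (-449 + 2*441**2) - 110 = (-449 + 2*194481) - 110 = (-449 + 388962) - 110 = 388513 - 110 = 388403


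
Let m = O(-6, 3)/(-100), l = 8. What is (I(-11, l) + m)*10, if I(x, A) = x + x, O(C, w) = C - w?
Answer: -2191/10 ≈ -219.10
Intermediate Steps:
I(x, A) = 2*x
m = 9/100 (m = (-6 - 1*3)/(-100) = (-6 - 3)*(-1/100) = -9*(-1/100) = 9/100 ≈ 0.090000)
(I(-11, l) + m)*10 = (2*(-11) + 9/100)*10 = (-22 + 9/100)*10 = -2191/100*10 = -2191/10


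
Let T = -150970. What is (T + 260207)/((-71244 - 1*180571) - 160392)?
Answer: -109237/412207 ≈ -0.26501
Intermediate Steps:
(T + 260207)/((-71244 - 1*180571) - 160392) = (-150970 + 260207)/((-71244 - 1*180571) - 160392) = 109237/((-71244 - 180571) - 160392) = 109237/(-251815 - 160392) = 109237/(-412207) = 109237*(-1/412207) = -109237/412207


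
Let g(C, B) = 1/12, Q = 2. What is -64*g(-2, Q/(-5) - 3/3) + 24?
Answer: 56/3 ≈ 18.667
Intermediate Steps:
g(C, B) = 1/12
-64*g(-2, Q/(-5) - 3/3) + 24 = -64*1/12 + 24 = -16/3 + 24 = 56/3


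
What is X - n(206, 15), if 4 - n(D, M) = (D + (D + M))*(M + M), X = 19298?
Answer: 32104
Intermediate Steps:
n(D, M) = 4 - 2*M*(M + 2*D) (n(D, M) = 4 - (D + (D + M))*(M + M) = 4 - (M + 2*D)*2*M = 4 - 2*M*(M + 2*D))
X - n(206, 15) = 19298 - (4 - 2*15² - 4*206*15) = 19298 - (4 - 2*225 - 12360) = 19298 - (4 - 450 - 12360) = 19298 - 1*(-12806) = 19298 + 12806 = 32104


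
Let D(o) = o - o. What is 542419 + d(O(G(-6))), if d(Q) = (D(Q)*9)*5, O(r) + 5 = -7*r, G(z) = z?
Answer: 542419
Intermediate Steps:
O(r) = -5 - 7*r
D(o) = 0
d(Q) = 0 (d(Q) = (0*9)*5 = 0*5 = 0)
542419 + d(O(G(-6))) = 542419 + 0 = 542419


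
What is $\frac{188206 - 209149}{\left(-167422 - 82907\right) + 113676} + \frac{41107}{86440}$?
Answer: $\frac{2475902597}{3937428440} \approx 0.62881$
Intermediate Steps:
$\frac{188206 - 209149}{\left(-167422 - 82907\right) + 113676} + \frac{41107}{86440} = - \frac{20943}{-250329 + 113676} + 41107 \cdot \frac{1}{86440} = - \frac{20943}{-136653} + \frac{41107}{86440} = \left(-20943\right) \left(- \frac{1}{136653}\right) + \frac{41107}{86440} = \frac{6981}{45551} + \frac{41107}{86440} = \frac{2475902597}{3937428440}$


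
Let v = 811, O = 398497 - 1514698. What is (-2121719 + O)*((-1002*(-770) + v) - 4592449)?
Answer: 12369171716160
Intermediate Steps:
O = -1116201
(-2121719 + O)*((-1002*(-770) + v) - 4592449) = (-2121719 - 1116201)*((-1002*(-770) + 811) - 4592449) = -3237920*((771540 + 811) - 4592449) = -3237920*(772351 - 4592449) = -3237920*(-3820098) = 12369171716160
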